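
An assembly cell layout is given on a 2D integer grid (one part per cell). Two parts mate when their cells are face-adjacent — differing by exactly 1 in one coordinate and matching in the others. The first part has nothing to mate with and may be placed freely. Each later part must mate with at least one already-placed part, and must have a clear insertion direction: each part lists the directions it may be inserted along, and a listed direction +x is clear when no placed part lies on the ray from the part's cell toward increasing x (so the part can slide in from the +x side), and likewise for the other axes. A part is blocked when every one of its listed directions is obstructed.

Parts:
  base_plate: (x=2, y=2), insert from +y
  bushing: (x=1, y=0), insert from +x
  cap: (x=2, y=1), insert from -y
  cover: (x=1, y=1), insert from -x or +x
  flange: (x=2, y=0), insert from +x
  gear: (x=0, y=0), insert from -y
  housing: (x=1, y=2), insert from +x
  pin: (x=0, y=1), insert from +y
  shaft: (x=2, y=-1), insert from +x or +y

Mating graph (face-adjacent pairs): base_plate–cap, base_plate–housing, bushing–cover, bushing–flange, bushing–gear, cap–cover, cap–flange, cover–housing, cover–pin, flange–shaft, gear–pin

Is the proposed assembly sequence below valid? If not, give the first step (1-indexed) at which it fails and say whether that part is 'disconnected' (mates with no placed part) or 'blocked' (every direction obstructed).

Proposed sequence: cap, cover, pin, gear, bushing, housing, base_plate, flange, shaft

1. cap@(2, 1) [-y clear] — {cap}
2. cover@(1, 1) [-x clear] — {cap, cover}
3. pin@(0, 1) [+y clear] — {cap, cover, pin}
4. gear@(0, 0) [-y clear] — {cap, cover, gear, pin}
5. bushing@(1, 0) [+x clear] — {bushing, cap, cover, gear, pin}
6. housing@(1, 2) [+x clear] — {bushing, cap, cover, gear, housing, pin}
7. base_plate@(2, 2) [+y clear] — {base_plate, bushing, cap, cover, gear, housing, pin}
8. flange@(2, 0) [+x clear] — {base_plate, bushing, cap, cover, flange, gear, housing, pin}
9. shaft@(2, -1) [+x clear] — {base_plate, bushing, cap, cover, flange, gear, housing, pin, shaft}

Valid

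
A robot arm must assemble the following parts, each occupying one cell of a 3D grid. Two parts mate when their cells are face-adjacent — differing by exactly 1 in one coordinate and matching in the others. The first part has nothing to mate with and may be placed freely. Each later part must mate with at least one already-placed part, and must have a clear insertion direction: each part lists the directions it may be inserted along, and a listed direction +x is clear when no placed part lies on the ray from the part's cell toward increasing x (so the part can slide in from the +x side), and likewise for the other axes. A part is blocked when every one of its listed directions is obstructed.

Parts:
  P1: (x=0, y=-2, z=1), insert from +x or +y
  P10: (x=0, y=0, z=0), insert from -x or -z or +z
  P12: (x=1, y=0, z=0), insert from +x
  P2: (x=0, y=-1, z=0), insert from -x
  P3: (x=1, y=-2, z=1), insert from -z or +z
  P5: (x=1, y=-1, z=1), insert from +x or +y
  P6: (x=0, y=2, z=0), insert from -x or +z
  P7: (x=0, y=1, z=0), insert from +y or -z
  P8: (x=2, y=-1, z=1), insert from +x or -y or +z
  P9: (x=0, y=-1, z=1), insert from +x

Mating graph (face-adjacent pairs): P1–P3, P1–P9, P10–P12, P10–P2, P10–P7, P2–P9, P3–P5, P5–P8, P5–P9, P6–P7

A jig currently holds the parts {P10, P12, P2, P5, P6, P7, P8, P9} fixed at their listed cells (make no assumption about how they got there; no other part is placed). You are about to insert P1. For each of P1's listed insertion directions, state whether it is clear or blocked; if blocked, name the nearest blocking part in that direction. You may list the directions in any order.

+x: clear; +y: blocked by P9

+x: ray from P1(0, -2, 1) has no placed part ⇒ clear
+y: nearest on ray is P9@(0, -1, 1) ⇒ blocked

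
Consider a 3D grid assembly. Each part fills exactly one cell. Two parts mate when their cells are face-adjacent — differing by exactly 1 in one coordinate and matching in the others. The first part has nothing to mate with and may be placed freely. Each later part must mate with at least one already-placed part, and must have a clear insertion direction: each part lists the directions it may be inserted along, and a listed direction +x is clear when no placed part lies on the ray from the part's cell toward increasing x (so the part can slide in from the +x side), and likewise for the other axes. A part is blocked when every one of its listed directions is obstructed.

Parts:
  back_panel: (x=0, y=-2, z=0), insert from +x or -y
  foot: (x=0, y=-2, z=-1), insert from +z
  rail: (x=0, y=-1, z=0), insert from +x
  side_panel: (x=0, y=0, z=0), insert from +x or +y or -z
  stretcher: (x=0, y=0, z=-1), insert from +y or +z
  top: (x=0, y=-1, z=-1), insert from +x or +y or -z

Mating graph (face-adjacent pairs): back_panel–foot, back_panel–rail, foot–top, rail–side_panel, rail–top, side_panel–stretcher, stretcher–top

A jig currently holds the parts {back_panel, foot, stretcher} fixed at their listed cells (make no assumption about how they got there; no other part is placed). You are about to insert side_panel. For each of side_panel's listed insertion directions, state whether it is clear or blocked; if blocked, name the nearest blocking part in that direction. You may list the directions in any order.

+x: ray from side_panel(0, 0, 0) has no placed part ⇒ clear
+y: ray from side_panel(0, 0, 0) has no placed part ⇒ clear
-z: nearest on ray is stretcher@(0, 0, -1) ⇒ blocked

+x: clear; +y: clear; -z: blocked by stretcher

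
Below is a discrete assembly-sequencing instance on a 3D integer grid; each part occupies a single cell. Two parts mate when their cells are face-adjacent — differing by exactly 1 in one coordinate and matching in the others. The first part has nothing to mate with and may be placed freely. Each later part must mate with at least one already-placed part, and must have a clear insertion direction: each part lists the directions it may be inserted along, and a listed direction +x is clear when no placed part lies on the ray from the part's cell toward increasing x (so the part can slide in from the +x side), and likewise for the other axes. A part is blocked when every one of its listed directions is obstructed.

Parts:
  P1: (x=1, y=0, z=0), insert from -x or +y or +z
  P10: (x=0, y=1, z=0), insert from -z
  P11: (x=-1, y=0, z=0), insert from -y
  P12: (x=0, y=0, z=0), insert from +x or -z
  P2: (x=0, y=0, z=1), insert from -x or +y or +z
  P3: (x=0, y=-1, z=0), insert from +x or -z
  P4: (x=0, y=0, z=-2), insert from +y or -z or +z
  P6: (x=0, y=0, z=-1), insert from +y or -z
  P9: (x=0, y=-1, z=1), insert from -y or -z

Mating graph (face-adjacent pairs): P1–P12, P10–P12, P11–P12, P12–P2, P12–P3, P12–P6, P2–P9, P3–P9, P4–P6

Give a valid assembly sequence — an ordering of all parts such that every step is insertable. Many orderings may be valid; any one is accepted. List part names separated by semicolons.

P12; P2; P10; P9; P6; P11; P1; P4; P3

1. P12@(0, 0, 0) [+x clear] — {P12}
2. P2@(0, 0, 1) [-x clear] — {P12, P2}
3. P10@(0, 1, 0) [-z clear] — {P10, P12, P2}
4. P9@(0, -1, 1) [-y clear] — {P10, P12, P2, P9}
5. P6@(0, 0, -1) [+y clear] — {P10, P12, P2, P6, P9}
6. P11@(-1, 0, 0) [-y clear] — {P10, P11, P12, P2, P6, P9}
7. P1@(1, 0, 0) [+y clear] — {P1, P10, P11, P12, P2, P6, P9}
8. P4@(0, 0, -2) [+y clear] — {P1, P10, P11, P12, P2, P4, P6, P9}
9. P3@(0, -1, 0) [+x clear] — {P1, P10, P11, P12, P2, P3, P4, P6, P9}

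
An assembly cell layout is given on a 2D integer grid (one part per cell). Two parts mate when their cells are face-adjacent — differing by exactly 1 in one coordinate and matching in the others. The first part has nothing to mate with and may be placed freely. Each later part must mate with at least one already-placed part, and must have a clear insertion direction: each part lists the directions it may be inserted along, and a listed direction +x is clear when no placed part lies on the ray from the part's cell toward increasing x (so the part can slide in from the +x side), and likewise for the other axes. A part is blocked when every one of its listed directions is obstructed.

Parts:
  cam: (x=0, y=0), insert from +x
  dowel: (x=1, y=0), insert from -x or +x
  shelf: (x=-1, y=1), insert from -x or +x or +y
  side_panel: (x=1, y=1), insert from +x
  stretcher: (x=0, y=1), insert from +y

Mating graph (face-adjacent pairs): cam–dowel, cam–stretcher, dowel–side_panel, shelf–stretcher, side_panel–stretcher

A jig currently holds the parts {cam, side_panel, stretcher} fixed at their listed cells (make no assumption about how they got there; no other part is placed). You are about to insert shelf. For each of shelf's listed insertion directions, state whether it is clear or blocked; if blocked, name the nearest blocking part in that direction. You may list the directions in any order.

-x: ray from shelf(-1, 1) has no placed part ⇒ clear
+x: nearest on ray is stretcher@(0, 1) ⇒ blocked
+y: ray from shelf(-1, 1) has no placed part ⇒ clear

+x: blocked by stretcher; +y: clear; -x: clear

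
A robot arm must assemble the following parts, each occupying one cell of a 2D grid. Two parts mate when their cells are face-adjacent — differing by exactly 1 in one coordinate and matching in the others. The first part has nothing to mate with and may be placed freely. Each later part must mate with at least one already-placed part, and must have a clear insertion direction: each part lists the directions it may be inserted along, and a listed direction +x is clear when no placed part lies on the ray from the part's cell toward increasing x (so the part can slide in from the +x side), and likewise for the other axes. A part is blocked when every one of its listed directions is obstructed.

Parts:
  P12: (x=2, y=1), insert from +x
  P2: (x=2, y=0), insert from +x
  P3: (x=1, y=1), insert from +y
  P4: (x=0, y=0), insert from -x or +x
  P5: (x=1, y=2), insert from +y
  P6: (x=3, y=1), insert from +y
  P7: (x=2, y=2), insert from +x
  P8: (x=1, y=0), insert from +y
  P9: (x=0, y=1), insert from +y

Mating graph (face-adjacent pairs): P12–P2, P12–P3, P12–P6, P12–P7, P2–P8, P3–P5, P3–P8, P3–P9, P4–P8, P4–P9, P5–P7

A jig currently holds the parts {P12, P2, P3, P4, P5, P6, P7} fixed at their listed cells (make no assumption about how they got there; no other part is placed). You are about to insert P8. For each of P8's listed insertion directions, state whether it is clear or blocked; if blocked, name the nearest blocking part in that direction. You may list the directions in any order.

+y: nearest on ray is P3@(1, 1) ⇒ blocked

+y: blocked by P3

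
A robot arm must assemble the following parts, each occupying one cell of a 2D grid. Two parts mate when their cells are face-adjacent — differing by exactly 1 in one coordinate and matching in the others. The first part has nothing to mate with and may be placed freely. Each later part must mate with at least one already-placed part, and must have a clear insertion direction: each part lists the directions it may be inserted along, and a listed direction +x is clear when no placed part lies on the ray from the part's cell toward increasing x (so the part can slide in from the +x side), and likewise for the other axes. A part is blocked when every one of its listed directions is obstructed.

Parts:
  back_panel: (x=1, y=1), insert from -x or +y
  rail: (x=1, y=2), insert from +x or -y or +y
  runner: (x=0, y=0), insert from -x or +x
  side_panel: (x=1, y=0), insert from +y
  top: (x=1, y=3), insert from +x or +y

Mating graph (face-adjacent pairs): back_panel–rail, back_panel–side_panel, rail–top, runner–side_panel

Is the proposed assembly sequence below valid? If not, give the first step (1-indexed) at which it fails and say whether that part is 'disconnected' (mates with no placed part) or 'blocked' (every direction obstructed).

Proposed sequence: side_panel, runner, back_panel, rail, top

1. side_panel@(1, 0) [+y clear] — {side_panel}
2. runner@(0, 0) [-x clear] — {runner, side_panel}
3. back_panel@(1, 1) [-x clear] — {back_panel, runner, side_panel}
4. rail@(1, 2) [+x clear] — {back_panel, rail, runner, side_panel}
5. top@(1, 3) [+x clear] — {back_panel, rail, runner, side_panel, top}

Valid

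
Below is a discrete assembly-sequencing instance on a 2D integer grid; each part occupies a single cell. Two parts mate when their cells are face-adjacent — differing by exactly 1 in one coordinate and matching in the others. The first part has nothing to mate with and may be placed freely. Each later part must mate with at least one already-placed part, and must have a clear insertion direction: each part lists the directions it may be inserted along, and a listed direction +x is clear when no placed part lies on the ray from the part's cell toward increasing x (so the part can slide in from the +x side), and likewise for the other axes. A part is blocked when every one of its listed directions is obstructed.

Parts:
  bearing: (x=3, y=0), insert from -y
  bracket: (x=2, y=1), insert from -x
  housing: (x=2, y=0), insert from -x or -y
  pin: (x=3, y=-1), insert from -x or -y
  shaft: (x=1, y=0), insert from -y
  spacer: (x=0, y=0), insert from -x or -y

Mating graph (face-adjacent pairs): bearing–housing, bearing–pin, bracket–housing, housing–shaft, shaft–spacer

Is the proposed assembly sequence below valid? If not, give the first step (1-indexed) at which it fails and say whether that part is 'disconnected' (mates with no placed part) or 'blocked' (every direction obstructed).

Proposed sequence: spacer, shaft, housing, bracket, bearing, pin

Valid

1. spacer@(0, 0) [-x clear] — {spacer}
2. shaft@(1, 0) [-y clear] — {shaft, spacer}
3. housing@(2, 0) [-y clear] — {housing, shaft, spacer}
4. bracket@(2, 1) [-x clear] — {bracket, housing, shaft, spacer}
5. bearing@(3, 0) [-y clear] — {bearing, bracket, housing, shaft, spacer}
6. pin@(3, -1) [-x clear] — {bearing, bracket, housing, pin, shaft, spacer}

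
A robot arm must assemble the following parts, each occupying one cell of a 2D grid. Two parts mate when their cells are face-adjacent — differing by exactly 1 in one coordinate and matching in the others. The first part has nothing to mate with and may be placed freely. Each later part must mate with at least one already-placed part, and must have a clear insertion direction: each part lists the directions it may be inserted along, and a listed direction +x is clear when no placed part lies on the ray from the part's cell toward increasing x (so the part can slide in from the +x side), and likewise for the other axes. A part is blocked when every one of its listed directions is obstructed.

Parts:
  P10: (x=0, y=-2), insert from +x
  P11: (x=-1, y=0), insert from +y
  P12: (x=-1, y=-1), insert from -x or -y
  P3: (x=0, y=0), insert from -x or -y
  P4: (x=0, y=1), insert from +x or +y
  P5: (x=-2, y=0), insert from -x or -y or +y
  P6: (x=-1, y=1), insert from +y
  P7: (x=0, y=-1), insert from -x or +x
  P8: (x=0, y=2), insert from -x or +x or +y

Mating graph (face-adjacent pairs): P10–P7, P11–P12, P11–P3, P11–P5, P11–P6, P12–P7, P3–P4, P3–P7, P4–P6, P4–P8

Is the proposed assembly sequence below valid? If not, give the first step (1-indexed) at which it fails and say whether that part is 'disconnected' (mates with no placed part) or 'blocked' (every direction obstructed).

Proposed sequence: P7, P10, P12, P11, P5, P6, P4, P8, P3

Invalid at step 9 (blocked)

1. P7@(0, -1) [-x clear] — {P7}
2. P10@(0, -2) [+x clear] — {P10, P7}
3. P12@(-1, -1) [-x clear] — {P10, P12, P7}
4. P11@(-1, 0) [+y clear] — {P10, P11, P12, P7}
5. P5@(-2, 0) [-x clear] — {P10, P11, P12, P5, P7}
6. P6@(-1, 1) [+y clear] — {P10, P11, P12, P5, P6, P7}
7. P4@(0, 1) [+x clear] — {P10, P11, P12, P4, P5, P6, P7}
8. P8@(0, 2) [-x clear] — {P10, P11, P12, P4, P5, P6, P7, P8}
9. P3@(0, 0) — -x/-y all obstructed ⇒ blocked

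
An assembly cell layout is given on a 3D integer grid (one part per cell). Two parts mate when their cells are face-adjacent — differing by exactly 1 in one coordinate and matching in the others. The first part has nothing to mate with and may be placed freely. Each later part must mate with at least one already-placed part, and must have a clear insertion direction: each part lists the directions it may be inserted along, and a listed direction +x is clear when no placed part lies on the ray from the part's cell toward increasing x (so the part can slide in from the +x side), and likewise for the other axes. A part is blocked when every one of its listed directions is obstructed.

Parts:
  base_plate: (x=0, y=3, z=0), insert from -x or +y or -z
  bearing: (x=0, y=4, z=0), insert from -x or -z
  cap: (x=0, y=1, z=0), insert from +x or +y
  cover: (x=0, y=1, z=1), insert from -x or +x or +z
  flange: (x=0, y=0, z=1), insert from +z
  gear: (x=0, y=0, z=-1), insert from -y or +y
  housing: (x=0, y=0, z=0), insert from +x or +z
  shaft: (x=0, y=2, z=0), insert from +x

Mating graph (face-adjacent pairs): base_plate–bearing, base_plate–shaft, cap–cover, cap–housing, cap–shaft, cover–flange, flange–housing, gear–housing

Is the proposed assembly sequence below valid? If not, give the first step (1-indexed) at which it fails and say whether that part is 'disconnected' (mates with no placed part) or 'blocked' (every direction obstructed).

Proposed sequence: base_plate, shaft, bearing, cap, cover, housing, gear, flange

Valid

1. base_plate@(0, 3, 0) [-x clear] — {base_plate}
2. shaft@(0, 2, 0) [+x clear] — {base_plate, shaft}
3. bearing@(0, 4, 0) [-x clear] — {base_plate, bearing, shaft}
4. cap@(0, 1, 0) [+x clear] — {base_plate, bearing, cap, shaft}
5. cover@(0, 1, 1) [-x clear] — {base_plate, bearing, cap, cover, shaft}
6. housing@(0, 0, 0) [+x clear] — {base_plate, bearing, cap, cover, housing, shaft}
7. gear@(0, 0, -1) [-y clear] — {base_plate, bearing, cap, cover, gear, housing, shaft}
8. flange@(0, 0, 1) [+z clear] — {base_plate, bearing, cap, cover, flange, gear, housing, shaft}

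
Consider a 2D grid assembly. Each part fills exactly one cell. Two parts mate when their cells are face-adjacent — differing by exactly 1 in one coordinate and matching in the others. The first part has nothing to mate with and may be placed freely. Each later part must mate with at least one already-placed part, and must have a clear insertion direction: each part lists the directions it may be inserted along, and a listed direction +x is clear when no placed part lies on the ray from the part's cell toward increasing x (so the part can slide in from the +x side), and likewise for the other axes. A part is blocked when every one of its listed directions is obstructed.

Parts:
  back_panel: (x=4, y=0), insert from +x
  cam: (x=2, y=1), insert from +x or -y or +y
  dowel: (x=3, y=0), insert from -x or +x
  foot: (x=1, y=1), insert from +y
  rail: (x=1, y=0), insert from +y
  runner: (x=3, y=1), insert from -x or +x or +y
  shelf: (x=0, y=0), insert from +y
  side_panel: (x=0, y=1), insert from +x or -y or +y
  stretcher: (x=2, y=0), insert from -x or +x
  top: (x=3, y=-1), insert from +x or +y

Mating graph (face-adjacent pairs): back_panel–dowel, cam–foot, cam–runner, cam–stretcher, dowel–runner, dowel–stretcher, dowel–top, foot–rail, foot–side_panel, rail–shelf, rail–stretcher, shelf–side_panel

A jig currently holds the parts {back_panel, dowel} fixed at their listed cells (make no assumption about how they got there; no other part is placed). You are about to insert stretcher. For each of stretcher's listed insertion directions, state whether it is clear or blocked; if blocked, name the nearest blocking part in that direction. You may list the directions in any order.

-x: ray from stretcher(2, 0) has no placed part ⇒ clear
+x: nearest on ray is dowel@(3, 0) ⇒ blocked

+x: blocked by dowel; -x: clear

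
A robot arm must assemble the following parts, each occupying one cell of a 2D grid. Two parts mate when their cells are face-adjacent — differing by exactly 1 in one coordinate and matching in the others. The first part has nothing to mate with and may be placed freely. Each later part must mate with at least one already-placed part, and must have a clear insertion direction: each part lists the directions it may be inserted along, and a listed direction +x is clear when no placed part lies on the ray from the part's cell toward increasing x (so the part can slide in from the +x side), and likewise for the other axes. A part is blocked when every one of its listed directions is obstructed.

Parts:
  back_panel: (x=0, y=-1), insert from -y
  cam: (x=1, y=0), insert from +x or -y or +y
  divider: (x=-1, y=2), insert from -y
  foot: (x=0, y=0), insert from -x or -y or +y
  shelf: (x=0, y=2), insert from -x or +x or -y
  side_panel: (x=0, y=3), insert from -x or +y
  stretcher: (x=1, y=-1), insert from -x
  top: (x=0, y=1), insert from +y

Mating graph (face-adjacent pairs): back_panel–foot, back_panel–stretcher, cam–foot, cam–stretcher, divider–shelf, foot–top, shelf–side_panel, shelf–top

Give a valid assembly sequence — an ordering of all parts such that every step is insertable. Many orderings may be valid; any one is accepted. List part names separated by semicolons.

stretcher; cam; foot; top; shelf; side_panel; divider; back_panel

1. stretcher@(1, -1) [-x clear] — {stretcher}
2. cam@(1, 0) [+x clear] — {cam, stretcher}
3. foot@(0, 0) [-x clear] — {cam, foot, stretcher}
4. top@(0, 1) [+y clear] — {cam, foot, stretcher, top}
5. shelf@(0, 2) [-x clear] — {cam, foot, shelf, stretcher, top}
6. side_panel@(0, 3) [-x clear] — {cam, foot, shelf, side_panel, stretcher, top}
7. divider@(-1, 2) [-y clear] — {cam, divider, foot, shelf, side_panel, stretcher, top}
8. back_panel@(0, -1) [-y clear] — {back_panel, cam, divider, foot, shelf, side_panel, stretcher, top}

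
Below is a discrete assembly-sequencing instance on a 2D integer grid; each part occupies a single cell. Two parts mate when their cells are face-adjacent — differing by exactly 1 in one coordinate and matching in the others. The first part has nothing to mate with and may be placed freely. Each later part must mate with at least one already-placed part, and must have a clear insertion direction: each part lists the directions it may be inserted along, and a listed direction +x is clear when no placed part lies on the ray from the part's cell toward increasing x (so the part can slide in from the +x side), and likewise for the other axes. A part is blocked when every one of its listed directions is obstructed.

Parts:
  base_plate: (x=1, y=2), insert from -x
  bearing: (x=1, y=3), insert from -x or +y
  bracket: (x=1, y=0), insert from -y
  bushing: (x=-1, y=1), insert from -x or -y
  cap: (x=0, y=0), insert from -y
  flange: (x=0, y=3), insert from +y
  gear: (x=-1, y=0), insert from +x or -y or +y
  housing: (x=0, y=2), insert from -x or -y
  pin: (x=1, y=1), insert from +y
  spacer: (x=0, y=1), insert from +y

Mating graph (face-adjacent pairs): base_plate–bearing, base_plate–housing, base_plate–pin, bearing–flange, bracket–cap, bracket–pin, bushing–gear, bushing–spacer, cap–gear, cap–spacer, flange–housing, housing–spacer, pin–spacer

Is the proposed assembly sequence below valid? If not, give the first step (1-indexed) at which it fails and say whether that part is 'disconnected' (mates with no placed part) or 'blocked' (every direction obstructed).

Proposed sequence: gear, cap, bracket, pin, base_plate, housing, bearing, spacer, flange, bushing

Invalid at step 8 (blocked)

1. gear@(-1, 0) [+x clear] — {gear}
2. cap@(0, 0) [-y clear] — {cap, gear}
3. bracket@(1, 0) [-y clear] — {bracket, cap, gear}
4. pin@(1, 1) [+y clear] — {bracket, cap, gear, pin}
5. base_plate@(1, 2) [-x clear] — {base_plate, bracket, cap, gear, pin}
6. housing@(0, 2) [-x clear] — {base_plate, bracket, cap, gear, housing, pin}
7. bearing@(1, 3) [-x clear] — {base_plate, bearing, bracket, cap, gear, housing, pin}
8. spacer@(0, 1) — +y all obstructed ⇒ blocked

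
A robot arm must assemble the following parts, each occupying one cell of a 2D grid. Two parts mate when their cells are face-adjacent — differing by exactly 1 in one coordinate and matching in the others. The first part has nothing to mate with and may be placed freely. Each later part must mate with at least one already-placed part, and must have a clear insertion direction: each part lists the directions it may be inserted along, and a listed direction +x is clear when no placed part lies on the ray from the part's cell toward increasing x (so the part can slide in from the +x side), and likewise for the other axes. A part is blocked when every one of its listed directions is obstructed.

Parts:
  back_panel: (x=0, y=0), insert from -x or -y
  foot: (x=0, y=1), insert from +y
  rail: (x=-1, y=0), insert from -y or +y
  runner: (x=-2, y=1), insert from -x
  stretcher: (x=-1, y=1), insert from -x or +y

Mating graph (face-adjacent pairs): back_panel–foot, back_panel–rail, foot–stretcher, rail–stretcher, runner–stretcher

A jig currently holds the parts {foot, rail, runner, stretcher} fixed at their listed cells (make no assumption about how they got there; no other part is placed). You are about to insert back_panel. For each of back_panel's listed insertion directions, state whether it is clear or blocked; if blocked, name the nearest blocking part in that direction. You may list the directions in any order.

-x: blocked by rail; -y: clear

-x: nearest on ray is rail@(-1, 0) ⇒ blocked
-y: ray from back_panel(0, 0) has no placed part ⇒ clear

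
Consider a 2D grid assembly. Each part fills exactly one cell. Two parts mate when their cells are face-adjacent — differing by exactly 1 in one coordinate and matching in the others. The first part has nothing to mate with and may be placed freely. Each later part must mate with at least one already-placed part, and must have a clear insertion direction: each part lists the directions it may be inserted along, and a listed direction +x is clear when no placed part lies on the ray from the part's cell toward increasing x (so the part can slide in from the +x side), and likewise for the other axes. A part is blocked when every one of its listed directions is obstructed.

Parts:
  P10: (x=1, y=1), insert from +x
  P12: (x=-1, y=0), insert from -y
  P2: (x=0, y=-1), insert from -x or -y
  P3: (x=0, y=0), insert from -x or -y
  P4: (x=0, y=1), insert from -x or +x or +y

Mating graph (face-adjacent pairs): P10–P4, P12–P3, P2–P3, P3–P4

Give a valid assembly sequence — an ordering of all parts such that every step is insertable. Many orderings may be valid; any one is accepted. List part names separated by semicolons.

P4; P3; P10; P2; P12

1. P4@(0, 1) [-x clear] — {P4}
2. P3@(0, 0) [-x clear] — {P3, P4}
3. P10@(1, 1) [+x clear] — {P10, P3, P4}
4. P2@(0, -1) [-x clear] — {P10, P2, P3, P4}
5. P12@(-1, 0) [-y clear] — {P10, P12, P2, P3, P4}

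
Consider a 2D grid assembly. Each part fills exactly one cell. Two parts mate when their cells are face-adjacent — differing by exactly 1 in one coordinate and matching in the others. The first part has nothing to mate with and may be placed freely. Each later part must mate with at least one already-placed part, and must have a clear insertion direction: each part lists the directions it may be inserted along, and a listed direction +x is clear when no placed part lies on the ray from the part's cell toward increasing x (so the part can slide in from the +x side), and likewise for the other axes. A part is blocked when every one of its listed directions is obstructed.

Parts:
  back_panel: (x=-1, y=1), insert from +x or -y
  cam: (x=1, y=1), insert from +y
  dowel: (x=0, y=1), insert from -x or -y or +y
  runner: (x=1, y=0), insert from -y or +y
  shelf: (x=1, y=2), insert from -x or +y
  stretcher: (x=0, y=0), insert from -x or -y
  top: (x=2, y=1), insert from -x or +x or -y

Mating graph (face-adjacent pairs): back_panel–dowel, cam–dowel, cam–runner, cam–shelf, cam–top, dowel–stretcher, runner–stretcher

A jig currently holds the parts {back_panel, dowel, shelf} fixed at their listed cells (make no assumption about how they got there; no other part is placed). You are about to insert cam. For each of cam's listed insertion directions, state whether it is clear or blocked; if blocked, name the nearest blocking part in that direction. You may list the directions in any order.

+y: blocked by shelf

+y: nearest on ray is shelf@(1, 2) ⇒ blocked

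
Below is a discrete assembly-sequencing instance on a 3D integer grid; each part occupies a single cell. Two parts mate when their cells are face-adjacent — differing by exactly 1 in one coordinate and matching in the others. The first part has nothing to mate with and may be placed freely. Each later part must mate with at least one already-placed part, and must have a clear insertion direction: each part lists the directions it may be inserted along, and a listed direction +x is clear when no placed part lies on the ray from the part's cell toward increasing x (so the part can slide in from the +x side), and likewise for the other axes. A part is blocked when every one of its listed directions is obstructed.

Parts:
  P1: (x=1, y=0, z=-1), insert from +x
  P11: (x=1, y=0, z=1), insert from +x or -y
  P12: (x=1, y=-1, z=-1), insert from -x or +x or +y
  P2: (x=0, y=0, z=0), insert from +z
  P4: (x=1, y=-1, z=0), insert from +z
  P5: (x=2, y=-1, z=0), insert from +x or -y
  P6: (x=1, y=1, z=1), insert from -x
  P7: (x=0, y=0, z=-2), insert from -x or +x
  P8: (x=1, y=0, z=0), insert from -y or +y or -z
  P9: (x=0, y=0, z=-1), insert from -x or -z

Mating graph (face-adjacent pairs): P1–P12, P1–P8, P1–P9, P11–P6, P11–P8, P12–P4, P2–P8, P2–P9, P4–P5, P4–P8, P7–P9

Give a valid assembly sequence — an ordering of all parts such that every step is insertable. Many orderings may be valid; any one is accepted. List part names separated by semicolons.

P12; P4; P8; P1; P5; P9; P7; P2; P11; P6

1. P12@(1, -1, -1) [-x clear] — {P12}
2. P4@(1, -1, 0) [+z clear] — {P12, P4}
3. P8@(1, 0, 0) [+y clear] — {P12, P4, P8}
4. P1@(1, 0, -1) [+x clear] — {P1, P12, P4, P8}
5. P5@(2, -1, 0) [+x clear] — {P1, P12, P4, P5, P8}
6. P9@(0, 0, -1) [-x clear] — {P1, P12, P4, P5, P8, P9}
7. P7@(0, 0, -2) [-x clear] — {P1, P12, P4, P5, P7, P8, P9}
8. P2@(0, 0, 0) [+z clear] — {P1, P12, P2, P4, P5, P7, P8, P9}
9. P11@(1, 0, 1) [+x clear] — {P1, P11, P12, P2, P4, P5, P7, P8, P9}
10. P6@(1, 1, 1) [-x clear] — {P1, P11, P12, P2, P4, P5, P6, P7, P8, P9}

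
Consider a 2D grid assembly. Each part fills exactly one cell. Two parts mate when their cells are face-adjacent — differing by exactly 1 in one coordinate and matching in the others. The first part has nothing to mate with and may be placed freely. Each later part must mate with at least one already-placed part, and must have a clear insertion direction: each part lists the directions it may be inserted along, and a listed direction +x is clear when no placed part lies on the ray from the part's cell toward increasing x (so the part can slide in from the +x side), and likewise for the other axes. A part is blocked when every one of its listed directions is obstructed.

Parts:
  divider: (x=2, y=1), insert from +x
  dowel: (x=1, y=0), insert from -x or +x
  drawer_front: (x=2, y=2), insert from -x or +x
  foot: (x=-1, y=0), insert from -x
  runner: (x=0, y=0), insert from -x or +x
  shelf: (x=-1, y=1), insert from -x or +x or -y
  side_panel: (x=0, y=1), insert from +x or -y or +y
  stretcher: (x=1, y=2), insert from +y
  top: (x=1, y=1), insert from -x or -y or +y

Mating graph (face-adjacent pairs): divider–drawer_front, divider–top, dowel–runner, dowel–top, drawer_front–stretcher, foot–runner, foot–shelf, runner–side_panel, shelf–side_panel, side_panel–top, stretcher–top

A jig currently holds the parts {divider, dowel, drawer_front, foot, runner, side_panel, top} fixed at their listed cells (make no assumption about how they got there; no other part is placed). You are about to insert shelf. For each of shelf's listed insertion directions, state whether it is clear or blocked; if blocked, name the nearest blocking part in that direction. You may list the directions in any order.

-x: ray from shelf(-1, 1) has no placed part ⇒ clear
+x: nearest on ray is side_panel@(0, 1) ⇒ blocked
-y: nearest on ray is foot@(-1, 0) ⇒ blocked

+x: blocked by side_panel; -x: clear; -y: blocked by foot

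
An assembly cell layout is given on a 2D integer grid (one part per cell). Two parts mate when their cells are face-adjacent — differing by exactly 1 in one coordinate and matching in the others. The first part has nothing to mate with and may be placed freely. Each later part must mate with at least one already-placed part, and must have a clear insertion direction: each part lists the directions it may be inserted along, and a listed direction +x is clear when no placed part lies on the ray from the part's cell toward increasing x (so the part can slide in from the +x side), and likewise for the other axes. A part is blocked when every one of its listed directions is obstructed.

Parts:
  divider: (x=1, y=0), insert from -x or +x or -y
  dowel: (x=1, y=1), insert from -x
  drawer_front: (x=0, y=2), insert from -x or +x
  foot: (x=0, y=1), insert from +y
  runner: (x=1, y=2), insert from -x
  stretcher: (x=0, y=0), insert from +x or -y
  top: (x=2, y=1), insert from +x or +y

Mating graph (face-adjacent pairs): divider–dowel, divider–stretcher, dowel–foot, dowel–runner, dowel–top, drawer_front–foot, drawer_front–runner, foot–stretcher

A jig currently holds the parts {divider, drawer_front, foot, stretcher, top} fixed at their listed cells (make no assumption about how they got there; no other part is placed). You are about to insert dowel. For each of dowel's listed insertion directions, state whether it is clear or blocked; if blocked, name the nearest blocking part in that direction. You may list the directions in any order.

-x: nearest on ray is foot@(0, 1) ⇒ blocked

-x: blocked by foot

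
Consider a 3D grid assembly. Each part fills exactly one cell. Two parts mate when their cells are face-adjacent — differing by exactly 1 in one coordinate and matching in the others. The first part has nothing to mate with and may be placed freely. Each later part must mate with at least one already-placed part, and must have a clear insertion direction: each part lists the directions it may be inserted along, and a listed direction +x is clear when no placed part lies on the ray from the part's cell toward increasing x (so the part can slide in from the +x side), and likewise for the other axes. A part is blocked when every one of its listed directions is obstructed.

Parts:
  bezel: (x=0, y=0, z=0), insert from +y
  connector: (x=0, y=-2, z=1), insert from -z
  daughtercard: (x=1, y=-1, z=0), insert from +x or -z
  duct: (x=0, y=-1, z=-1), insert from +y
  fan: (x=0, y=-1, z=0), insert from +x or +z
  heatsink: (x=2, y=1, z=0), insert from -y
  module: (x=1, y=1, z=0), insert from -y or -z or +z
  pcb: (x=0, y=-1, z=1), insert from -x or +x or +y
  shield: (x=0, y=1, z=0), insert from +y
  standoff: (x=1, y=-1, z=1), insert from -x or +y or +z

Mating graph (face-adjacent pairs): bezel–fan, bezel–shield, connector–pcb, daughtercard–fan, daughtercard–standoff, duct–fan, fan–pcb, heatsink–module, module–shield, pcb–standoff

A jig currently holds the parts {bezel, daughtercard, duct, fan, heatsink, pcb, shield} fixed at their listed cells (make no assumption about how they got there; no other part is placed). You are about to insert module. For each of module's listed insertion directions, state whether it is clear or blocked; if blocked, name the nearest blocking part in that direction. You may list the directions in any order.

-y: nearest on ray is daughtercard@(1, -1, 0) ⇒ blocked
-z: ray from module(1, 1, 0) has no placed part ⇒ clear
+z: ray from module(1, 1, 0) has no placed part ⇒ clear

+z: clear; -y: blocked by daughtercard; -z: clear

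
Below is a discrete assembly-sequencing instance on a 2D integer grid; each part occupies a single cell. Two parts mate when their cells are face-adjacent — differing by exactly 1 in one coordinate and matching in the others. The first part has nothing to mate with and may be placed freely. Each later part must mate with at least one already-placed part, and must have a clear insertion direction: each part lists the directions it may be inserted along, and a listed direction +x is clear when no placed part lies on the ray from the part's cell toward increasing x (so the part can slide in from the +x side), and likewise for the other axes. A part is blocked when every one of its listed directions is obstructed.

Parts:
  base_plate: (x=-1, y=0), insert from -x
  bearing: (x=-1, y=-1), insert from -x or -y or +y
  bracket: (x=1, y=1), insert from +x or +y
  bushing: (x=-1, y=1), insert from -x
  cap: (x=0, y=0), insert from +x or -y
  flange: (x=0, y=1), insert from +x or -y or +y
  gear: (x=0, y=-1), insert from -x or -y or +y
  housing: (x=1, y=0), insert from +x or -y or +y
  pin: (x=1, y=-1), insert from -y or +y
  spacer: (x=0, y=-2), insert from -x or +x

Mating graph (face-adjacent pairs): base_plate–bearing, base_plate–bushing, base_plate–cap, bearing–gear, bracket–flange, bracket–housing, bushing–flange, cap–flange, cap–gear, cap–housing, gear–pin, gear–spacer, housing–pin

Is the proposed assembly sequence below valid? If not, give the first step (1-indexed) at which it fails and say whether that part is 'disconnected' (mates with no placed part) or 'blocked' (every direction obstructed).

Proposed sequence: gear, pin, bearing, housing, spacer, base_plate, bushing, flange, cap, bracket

Invalid at step 9 (blocked)

1. gear@(0, -1) [-x clear] — {gear}
2. pin@(1, -1) [-y clear] — {gear, pin}
3. bearing@(-1, -1) [-x clear] — {bearing, gear, pin}
4. housing@(1, 0) [+x clear] — {bearing, gear, housing, pin}
5. spacer@(0, -2) [-x clear] — {bearing, gear, housing, pin, spacer}
6. base_plate@(-1, 0) [-x clear] — {base_plate, bearing, gear, housing, pin, spacer}
7. bushing@(-1, 1) [-x clear] — {base_plate, bearing, bushing, gear, housing, pin, spacer}
8. flange@(0, 1) [+x clear] — {base_plate, bearing, bushing, flange, gear, housing, pin, spacer}
9. cap@(0, 0) — +x/-y all obstructed ⇒ blocked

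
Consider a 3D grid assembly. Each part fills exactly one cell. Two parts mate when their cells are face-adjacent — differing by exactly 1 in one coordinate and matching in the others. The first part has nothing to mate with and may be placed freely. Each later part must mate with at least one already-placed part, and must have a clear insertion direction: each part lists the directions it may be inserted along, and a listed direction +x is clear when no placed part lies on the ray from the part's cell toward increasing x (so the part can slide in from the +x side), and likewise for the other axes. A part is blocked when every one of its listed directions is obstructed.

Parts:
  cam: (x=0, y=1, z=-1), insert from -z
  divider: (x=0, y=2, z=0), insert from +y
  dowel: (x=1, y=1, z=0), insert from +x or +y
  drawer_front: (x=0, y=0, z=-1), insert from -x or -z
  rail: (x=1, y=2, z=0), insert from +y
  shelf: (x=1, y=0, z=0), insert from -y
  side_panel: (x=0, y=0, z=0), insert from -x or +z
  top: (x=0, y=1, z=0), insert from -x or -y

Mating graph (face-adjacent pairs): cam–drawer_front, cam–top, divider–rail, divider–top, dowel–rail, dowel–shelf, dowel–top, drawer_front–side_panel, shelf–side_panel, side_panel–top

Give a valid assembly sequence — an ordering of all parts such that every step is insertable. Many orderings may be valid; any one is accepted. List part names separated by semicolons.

1. rail@(1, 2, 0) [+y clear] — {rail}
2. dowel@(1, 1, 0) [+x clear] — {dowel, rail}
3. shelf@(1, 0, 0) [-y clear] — {dowel, rail, shelf}
4. side_panel@(0, 0, 0) [-x clear] — {dowel, rail, shelf, side_panel}
5. drawer_front@(0, 0, -1) [-x clear] — {dowel, drawer_front, rail, shelf, side_panel}
6. divider@(0, 2, 0) [+y clear] — {divider, dowel, drawer_front, rail, shelf, side_panel}
7. top@(0, 1, 0) [-x clear] — {divider, dowel, drawer_front, rail, shelf, side_panel, top}
8. cam@(0, 1, -1) [-z clear] — {cam, divider, dowel, drawer_front, rail, shelf, side_panel, top}

rail; dowel; shelf; side_panel; drawer_front; divider; top; cam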